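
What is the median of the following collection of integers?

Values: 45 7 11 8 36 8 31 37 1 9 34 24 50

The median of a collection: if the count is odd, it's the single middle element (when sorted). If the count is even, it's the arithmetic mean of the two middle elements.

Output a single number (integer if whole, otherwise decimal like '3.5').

Step 1: insert 45 -> lo=[45] (size 1, max 45) hi=[] (size 0) -> median=45
Step 2: insert 7 -> lo=[7] (size 1, max 7) hi=[45] (size 1, min 45) -> median=26
Step 3: insert 11 -> lo=[7, 11] (size 2, max 11) hi=[45] (size 1, min 45) -> median=11
Step 4: insert 8 -> lo=[7, 8] (size 2, max 8) hi=[11, 45] (size 2, min 11) -> median=9.5
Step 5: insert 36 -> lo=[7, 8, 11] (size 3, max 11) hi=[36, 45] (size 2, min 36) -> median=11
Step 6: insert 8 -> lo=[7, 8, 8] (size 3, max 8) hi=[11, 36, 45] (size 3, min 11) -> median=9.5
Step 7: insert 31 -> lo=[7, 8, 8, 11] (size 4, max 11) hi=[31, 36, 45] (size 3, min 31) -> median=11
Step 8: insert 37 -> lo=[7, 8, 8, 11] (size 4, max 11) hi=[31, 36, 37, 45] (size 4, min 31) -> median=21
Step 9: insert 1 -> lo=[1, 7, 8, 8, 11] (size 5, max 11) hi=[31, 36, 37, 45] (size 4, min 31) -> median=11
Step 10: insert 9 -> lo=[1, 7, 8, 8, 9] (size 5, max 9) hi=[11, 31, 36, 37, 45] (size 5, min 11) -> median=10
Step 11: insert 34 -> lo=[1, 7, 8, 8, 9, 11] (size 6, max 11) hi=[31, 34, 36, 37, 45] (size 5, min 31) -> median=11
Step 12: insert 24 -> lo=[1, 7, 8, 8, 9, 11] (size 6, max 11) hi=[24, 31, 34, 36, 37, 45] (size 6, min 24) -> median=17.5
Step 13: insert 50 -> lo=[1, 7, 8, 8, 9, 11, 24] (size 7, max 24) hi=[31, 34, 36, 37, 45, 50] (size 6, min 31) -> median=24

Answer: 24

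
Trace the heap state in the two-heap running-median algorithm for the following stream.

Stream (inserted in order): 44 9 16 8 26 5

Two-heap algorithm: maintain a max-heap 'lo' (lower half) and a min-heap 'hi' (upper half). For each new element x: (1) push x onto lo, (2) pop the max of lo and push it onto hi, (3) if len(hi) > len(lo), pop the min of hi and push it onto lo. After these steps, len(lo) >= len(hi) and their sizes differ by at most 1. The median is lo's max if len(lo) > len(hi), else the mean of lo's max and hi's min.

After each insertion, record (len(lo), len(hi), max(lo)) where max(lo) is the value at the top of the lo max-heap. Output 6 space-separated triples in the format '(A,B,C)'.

Answer: (1,0,44) (1,1,9) (2,1,16) (2,2,9) (3,2,16) (3,3,9)

Derivation:
Step 1: insert 44 -> lo=[44] hi=[] -> (len(lo)=1, len(hi)=0, max(lo)=44)
Step 2: insert 9 -> lo=[9] hi=[44] -> (len(lo)=1, len(hi)=1, max(lo)=9)
Step 3: insert 16 -> lo=[9, 16] hi=[44] -> (len(lo)=2, len(hi)=1, max(lo)=16)
Step 4: insert 8 -> lo=[8, 9] hi=[16, 44] -> (len(lo)=2, len(hi)=2, max(lo)=9)
Step 5: insert 26 -> lo=[8, 9, 16] hi=[26, 44] -> (len(lo)=3, len(hi)=2, max(lo)=16)
Step 6: insert 5 -> lo=[5, 8, 9] hi=[16, 26, 44] -> (len(lo)=3, len(hi)=3, max(lo)=9)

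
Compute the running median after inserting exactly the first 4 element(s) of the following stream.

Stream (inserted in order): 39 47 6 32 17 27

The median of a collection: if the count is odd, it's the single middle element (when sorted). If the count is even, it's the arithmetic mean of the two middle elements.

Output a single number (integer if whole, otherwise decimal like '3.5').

Step 1: insert 39 -> lo=[39] (size 1, max 39) hi=[] (size 0) -> median=39
Step 2: insert 47 -> lo=[39] (size 1, max 39) hi=[47] (size 1, min 47) -> median=43
Step 3: insert 6 -> lo=[6, 39] (size 2, max 39) hi=[47] (size 1, min 47) -> median=39
Step 4: insert 32 -> lo=[6, 32] (size 2, max 32) hi=[39, 47] (size 2, min 39) -> median=35.5

Answer: 35.5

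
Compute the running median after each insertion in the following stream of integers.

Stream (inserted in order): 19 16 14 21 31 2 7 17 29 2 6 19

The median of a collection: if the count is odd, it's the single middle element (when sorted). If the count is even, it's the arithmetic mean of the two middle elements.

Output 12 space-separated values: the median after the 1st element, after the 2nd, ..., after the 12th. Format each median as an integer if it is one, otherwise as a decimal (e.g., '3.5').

Answer: 19 17.5 16 17.5 19 17.5 16 16.5 17 16.5 16 16.5

Derivation:
Step 1: insert 19 -> lo=[19] (size 1, max 19) hi=[] (size 0) -> median=19
Step 2: insert 16 -> lo=[16] (size 1, max 16) hi=[19] (size 1, min 19) -> median=17.5
Step 3: insert 14 -> lo=[14, 16] (size 2, max 16) hi=[19] (size 1, min 19) -> median=16
Step 4: insert 21 -> lo=[14, 16] (size 2, max 16) hi=[19, 21] (size 2, min 19) -> median=17.5
Step 5: insert 31 -> lo=[14, 16, 19] (size 3, max 19) hi=[21, 31] (size 2, min 21) -> median=19
Step 6: insert 2 -> lo=[2, 14, 16] (size 3, max 16) hi=[19, 21, 31] (size 3, min 19) -> median=17.5
Step 7: insert 7 -> lo=[2, 7, 14, 16] (size 4, max 16) hi=[19, 21, 31] (size 3, min 19) -> median=16
Step 8: insert 17 -> lo=[2, 7, 14, 16] (size 4, max 16) hi=[17, 19, 21, 31] (size 4, min 17) -> median=16.5
Step 9: insert 29 -> lo=[2, 7, 14, 16, 17] (size 5, max 17) hi=[19, 21, 29, 31] (size 4, min 19) -> median=17
Step 10: insert 2 -> lo=[2, 2, 7, 14, 16] (size 5, max 16) hi=[17, 19, 21, 29, 31] (size 5, min 17) -> median=16.5
Step 11: insert 6 -> lo=[2, 2, 6, 7, 14, 16] (size 6, max 16) hi=[17, 19, 21, 29, 31] (size 5, min 17) -> median=16
Step 12: insert 19 -> lo=[2, 2, 6, 7, 14, 16] (size 6, max 16) hi=[17, 19, 19, 21, 29, 31] (size 6, min 17) -> median=16.5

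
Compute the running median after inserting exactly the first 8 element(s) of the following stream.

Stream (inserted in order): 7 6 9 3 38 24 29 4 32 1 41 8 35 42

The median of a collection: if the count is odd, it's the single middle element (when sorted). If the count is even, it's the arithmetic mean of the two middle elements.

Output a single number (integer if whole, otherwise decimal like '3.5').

Answer: 8

Derivation:
Step 1: insert 7 -> lo=[7] (size 1, max 7) hi=[] (size 0) -> median=7
Step 2: insert 6 -> lo=[6] (size 1, max 6) hi=[7] (size 1, min 7) -> median=6.5
Step 3: insert 9 -> lo=[6, 7] (size 2, max 7) hi=[9] (size 1, min 9) -> median=7
Step 4: insert 3 -> lo=[3, 6] (size 2, max 6) hi=[7, 9] (size 2, min 7) -> median=6.5
Step 5: insert 38 -> lo=[3, 6, 7] (size 3, max 7) hi=[9, 38] (size 2, min 9) -> median=7
Step 6: insert 24 -> lo=[3, 6, 7] (size 3, max 7) hi=[9, 24, 38] (size 3, min 9) -> median=8
Step 7: insert 29 -> lo=[3, 6, 7, 9] (size 4, max 9) hi=[24, 29, 38] (size 3, min 24) -> median=9
Step 8: insert 4 -> lo=[3, 4, 6, 7] (size 4, max 7) hi=[9, 24, 29, 38] (size 4, min 9) -> median=8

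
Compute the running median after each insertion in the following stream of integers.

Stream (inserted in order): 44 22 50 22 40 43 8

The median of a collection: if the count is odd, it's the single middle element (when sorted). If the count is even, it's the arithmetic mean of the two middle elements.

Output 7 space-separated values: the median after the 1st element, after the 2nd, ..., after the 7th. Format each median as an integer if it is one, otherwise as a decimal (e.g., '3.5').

Step 1: insert 44 -> lo=[44] (size 1, max 44) hi=[] (size 0) -> median=44
Step 2: insert 22 -> lo=[22] (size 1, max 22) hi=[44] (size 1, min 44) -> median=33
Step 3: insert 50 -> lo=[22, 44] (size 2, max 44) hi=[50] (size 1, min 50) -> median=44
Step 4: insert 22 -> lo=[22, 22] (size 2, max 22) hi=[44, 50] (size 2, min 44) -> median=33
Step 5: insert 40 -> lo=[22, 22, 40] (size 3, max 40) hi=[44, 50] (size 2, min 44) -> median=40
Step 6: insert 43 -> lo=[22, 22, 40] (size 3, max 40) hi=[43, 44, 50] (size 3, min 43) -> median=41.5
Step 7: insert 8 -> lo=[8, 22, 22, 40] (size 4, max 40) hi=[43, 44, 50] (size 3, min 43) -> median=40

Answer: 44 33 44 33 40 41.5 40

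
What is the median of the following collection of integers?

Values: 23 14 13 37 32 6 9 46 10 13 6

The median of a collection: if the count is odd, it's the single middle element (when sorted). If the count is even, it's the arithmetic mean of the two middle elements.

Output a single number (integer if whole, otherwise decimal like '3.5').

Step 1: insert 23 -> lo=[23] (size 1, max 23) hi=[] (size 0) -> median=23
Step 2: insert 14 -> lo=[14] (size 1, max 14) hi=[23] (size 1, min 23) -> median=18.5
Step 3: insert 13 -> lo=[13, 14] (size 2, max 14) hi=[23] (size 1, min 23) -> median=14
Step 4: insert 37 -> lo=[13, 14] (size 2, max 14) hi=[23, 37] (size 2, min 23) -> median=18.5
Step 5: insert 32 -> lo=[13, 14, 23] (size 3, max 23) hi=[32, 37] (size 2, min 32) -> median=23
Step 6: insert 6 -> lo=[6, 13, 14] (size 3, max 14) hi=[23, 32, 37] (size 3, min 23) -> median=18.5
Step 7: insert 9 -> lo=[6, 9, 13, 14] (size 4, max 14) hi=[23, 32, 37] (size 3, min 23) -> median=14
Step 8: insert 46 -> lo=[6, 9, 13, 14] (size 4, max 14) hi=[23, 32, 37, 46] (size 4, min 23) -> median=18.5
Step 9: insert 10 -> lo=[6, 9, 10, 13, 14] (size 5, max 14) hi=[23, 32, 37, 46] (size 4, min 23) -> median=14
Step 10: insert 13 -> lo=[6, 9, 10, 13, 13] (size 5, max 13) hi=[14, 23, 32, 37, 46] (size 5, min 14) -> median=13.5
Step 11: insert 6 -> lo=[6, 6, 9, 10, 13, 13] (size 6, max 13) hi=[14, 23, 32, 37, 46] (size 5, min 14) -> median=13

Answer: 13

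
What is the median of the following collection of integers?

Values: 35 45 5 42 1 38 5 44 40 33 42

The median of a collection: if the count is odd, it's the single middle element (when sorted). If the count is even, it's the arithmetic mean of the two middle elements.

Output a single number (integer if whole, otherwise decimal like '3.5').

Answer: 38

Derivation:
Step 1: insert 35 -> lo=[35] (size 1, max 35) hi=[] (size 0) -> median=35
Step 2: insert 45 -> lo=[35] (size 1, max 35) hi=[45] (size 1, min 45) -> median=40
Step 3: insert 5 -> lo=[5, 35] (size 2, max 35) hi=[45] (size 1, min 45) -> median=35
Step 4: insert 42 -> lo=[5, 35] (size 2, max 35) hi=[42, 45] (size 2, min 42) -> median=38.5
Step 5: insert 1 -> lo=[1, 5, 35] (size 3, max 35) hi=[42, 45] (size 2, min 42) -> median=35
Step 6: insert 38 -> lo=[1, 5, 35] (size 3, max 35) hi=[38, 42, 45] (size 3, min 38) -> median=36.5
Step 7: insert 5 -> lo=[1, 5, 5, 35] (size 4, max 35) hi=[38, 42, 45] (size 3, min 38) -> median=35
Step 8: insert 44 -> lo=[1, 5, 5, 35] (size 4, max 35) hi=[38, 42, 44, 45] (size 4, min 38) -> median=36.5
Step 9: insert 40 -> lo=[1, 5, 5, 35, 38] (size 5, max 38) hi=[40, 42, 44, 45] (size 4, min 40) -> median=38
Step 10: insert 33 -> lo=[1, 5, 5, 33, 35] (size 5, max 35) hi=[38, 40, 42, 44, 45] (size 5, min 38) -> median=36.5
Step 11: insert 42 -> lo=[1, 5, 5, 33, 35, 38] (size 6, max 38) hi=[40, 42, 42, 44, 45] (size 5, min 40) -> median=38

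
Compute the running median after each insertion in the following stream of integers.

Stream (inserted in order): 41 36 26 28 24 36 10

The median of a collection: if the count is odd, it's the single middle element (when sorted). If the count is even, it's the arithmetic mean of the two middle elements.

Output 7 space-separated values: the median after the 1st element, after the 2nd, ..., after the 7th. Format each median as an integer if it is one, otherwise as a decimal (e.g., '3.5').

Step 1: insert 41 -> lo=[41] (size 1, max 41) hi=[] (size 0) -> median=41
Step 2: insert 36 -> lo=[36] (size 1, max 36) hi=[41] (size 1, min 41) -> median=38.5
Step 3: insert 26 -> lo=[26, 36] (size 2, max 36) hi=[41] (size 1, min 41) -> median=36
Step 4: insert 28 -> lo=[26, 28] (size 2, max 28) hi=[36, 41] (size 2, min 36) -> median=32
Step 5: insert 24 -> lo=[24, 26, 28] (size 3, max 28) hi=[36, 41] (size 2, min 36) -> median=28
Step 6: insert 36 -> lo=[24, 26, 28] (size 3, max 28) hi=[36, 36, 41] (size 3, min 36) -> median=32
Step 7: insert 10 -> lo=[10, 24, 26, 28] (size 4, max 28) hi=[36, 36, 41] (size 3, min 36) -> median=28

Answer: 41 38.5 36 32 28 32 28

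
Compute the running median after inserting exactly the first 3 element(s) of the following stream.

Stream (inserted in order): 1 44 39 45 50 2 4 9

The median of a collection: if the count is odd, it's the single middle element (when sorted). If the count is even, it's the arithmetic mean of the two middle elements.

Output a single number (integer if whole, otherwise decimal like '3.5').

Answer: 39

Derivation:
Step 1: insert 1 -> lo=[1] (size 1, max 1) hi=[] (size 0) -> median=1
Step 2: insert 44 -> lo=[1] (size 1, max 1) hi=[44] (size 1, min 44) -> median=22.5
Step 3: insert 39 -> lo=[1, 39] (size 2, max 39) hi=[44] (size 1, min 44) -> median=39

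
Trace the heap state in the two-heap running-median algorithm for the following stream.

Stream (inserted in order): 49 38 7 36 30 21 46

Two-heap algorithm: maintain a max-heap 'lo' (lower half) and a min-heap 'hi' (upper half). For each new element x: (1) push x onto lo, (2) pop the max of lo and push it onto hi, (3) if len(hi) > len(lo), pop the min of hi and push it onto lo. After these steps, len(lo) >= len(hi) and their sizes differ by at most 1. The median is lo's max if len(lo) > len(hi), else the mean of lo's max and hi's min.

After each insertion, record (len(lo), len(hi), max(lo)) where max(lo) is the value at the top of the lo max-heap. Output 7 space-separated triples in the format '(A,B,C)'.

Step 1: insert 49 -> lo=[49] hi=[] -> (len(lo)=1, len(hi)=0, max(lo)=49)
Step 2: insert 38 -> lo=[38] hi=[49] -> (len(lo)=1, len(hi)=1, max(lo)=38)
Step 3: insert 7 -> lo=[7, 38] hi=[49] -> (len(lo)=2, len(hi)=1, max(lo)=38)
Step 4: insert 36 -> lo=[7, 36] hi=[38, 49] -> (len(lo)=2, len(hi)=2, max(lo)=36)
Step 5: insert 30 -> lo=[7, 30, 36] hi=[38, 49] -> (len(lo)=3, len(hi)=2, max(lo)=36)
Step 6: insert 21 -> lo=[7, 21, 30] hi=[36, 38, 49] -> (len(lo)=3, len(hi)=3, max(lo)=30)
Step 7: insert 46 -> lo=[7, 21, 30, 36] hi=[38, 46, 49] -> (len(lo)=4, len(hi)=3, max(lo)=36)

Answer: (1,0,49) (1,1,38) (2,1,38) (2,2,36) (3,2,36) (3,3,30) (4,3,36)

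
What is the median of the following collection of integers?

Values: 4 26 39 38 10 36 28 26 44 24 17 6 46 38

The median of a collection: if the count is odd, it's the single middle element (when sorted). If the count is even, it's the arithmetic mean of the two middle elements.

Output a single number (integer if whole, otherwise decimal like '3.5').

Answer: 27

Derivation:
Step 1: insert 4 -> lo=[4] (size 1, max 4) hi=[] (size 0) -> median=4
Step 2: insert 26 -> lo=[4] (size 1, max 4) hi=[26] (size 1, min 26) -> median=15
Step 3: insert 39 -> lo=[4, 26] (size 2, max 26) hi=[39] (size 1, min 39) -> median=26
Step 4: insert 38 -> lo=[4, 26] (size 2, max 26) hi=[38, 39] (size 2, min 38) -> median=32
Step 5: insert 10 -> lo=[4, 10, 26] (size 3, max 26) hi=[38, 39] (size 2, min 38) -> median=26
Step 6: insert 36 -> lo=[4, 10, 26] (size 3, max 26) hi=[36, 38, 39] (size 3, min 36) -> median=31
Step 7: insert 28 -> lo=[4, 10, 26, 28] (size 4, max 28) hi=[36, 38, 39] (size 3, min 36) -> median=28
Step 8: insert 26 -> lo=[4, 10, 26, 26] (size 4, max 26) hi=[28, 36, 38, 39] (size 4, min 28) -> median=27
Step 9: insert 44 -> lo=[4, 10, 26, 26, 28] (size 5, max 28) hi=[36, 38, 39, 44] (size 4, min 36) -> median=28
Step 10: insert 24 -> lo=[4, 10, 24, 26, 26] (size 5, max 26) hi=[28, 36, 38, 39, 44] (size 5, min 28) -> median=27
Step 11: insert 17 -> lo=[4, 10, 17, 24, 26, 26] (size 6, max 26) hi=[28, 36, 38, 39, 44] (size 5, min 28) -> median=26
Step 12: insert 6 -> lo=[4, 6, 10, 17, 24, 26] (size 6, max 26) hi=[26, 28, 36, 38, 39, 44] (size 6, min 26) -> median=26
Step 13: insert 46 -> lo=[4, 6, 10, 17, 24, 26, 26] (size 7, max 26) hi=[28, 36, 38, 39, 44, 46] (size 6, min 28) -> median=26
Step 14: insert 38 -> lo=[4, 6, 10, 17, 24, 26, 26] (size 7, max 26) hi=[28, 36, 38, 38, 39, 44, 46] (size 7, min 28) -> median=27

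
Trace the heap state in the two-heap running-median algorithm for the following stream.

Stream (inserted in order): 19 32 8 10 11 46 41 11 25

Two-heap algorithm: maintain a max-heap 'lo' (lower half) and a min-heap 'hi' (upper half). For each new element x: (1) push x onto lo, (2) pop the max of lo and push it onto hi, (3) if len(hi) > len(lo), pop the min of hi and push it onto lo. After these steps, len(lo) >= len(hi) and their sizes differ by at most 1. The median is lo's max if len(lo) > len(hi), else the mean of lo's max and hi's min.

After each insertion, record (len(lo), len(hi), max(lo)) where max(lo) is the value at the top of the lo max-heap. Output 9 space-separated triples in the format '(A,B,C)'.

Step 1: insert 19 -> lo=[19] hi=[] -> (len(lo)=1, len(hi)=0, max(lo)=19)
Step 2: insert 32 -> lo=[19] hi=[32] -> (len(lo)=1, len(hi)=1, max(lo)=19)
Step 3: insert 8 -> lo=[8, 19] hi=[32] -> (len(lo)=2, len(hi)=1, max(lo)=19)
Step 4: insert 10 -> lo=[8, 10] hi=[19, 32] -> (len(lo)=2, len(hi)=2, max(lo)=10)
Step 5: insert 11 -> lo=[8, 10, 11] hi=[19, 32] -> (len(lo)=3, len(hi)=2, max(lo)=11)
Step 6: insert 46 -> lo=[8, 10, 11] hi=[19, 32, 46] -> (len(lo)=3, len(hi)=3, max(lo)=11)
Step 7: insert 41 -> lo=[8, 10, 11, 19] hi=[32, 41, 46] -> (len(lo)=4, len(hi)=3, max(lo)=19)
Step 8: insert 11 -> lo=[8, 10, 11, 11] hi=[19, 32, 41, 46] -> (len(lo)=4, len(hi)=4, max(lo)=11)
Step 9: insert 25 -> lo=[8, 10, 11, 11, 19] hi=[25, 32, 41, 46] -> (len(lo)=5, len(hi)=4, max(lo)=19)

Answer: (1,0,19) (1,1,19) (2,1,19) (2,2,10) (3,2,11) (3,3,11) (4,3,19) (4,4,11) (5,4,19)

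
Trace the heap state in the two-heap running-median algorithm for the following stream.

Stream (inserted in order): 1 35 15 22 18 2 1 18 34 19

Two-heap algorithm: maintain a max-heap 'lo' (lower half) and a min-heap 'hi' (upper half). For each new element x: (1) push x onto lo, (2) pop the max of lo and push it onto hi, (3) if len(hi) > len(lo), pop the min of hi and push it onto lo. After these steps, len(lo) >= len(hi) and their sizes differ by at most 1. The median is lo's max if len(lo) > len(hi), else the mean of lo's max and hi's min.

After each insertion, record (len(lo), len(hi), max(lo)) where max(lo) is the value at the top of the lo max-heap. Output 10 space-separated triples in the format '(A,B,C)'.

Answer: (1,0,1) (1,1,1) (2,1,15) (2,2,15) (3,2,18) (3,3,15) (4,3,15) (4,4,15) (5,4,18) (5,5,18)

Derivation:
Step 1: insert 1 -> lo=[1] hi=[] -> (len(lo)=1, len(hi)=0, max(lo)=1)
Step 2: insert 35 -> lo=[1] hi=[35] -> (len(lo)=1, len(hi)=1, max(lo)=1)
Step 3: insert 15 -> lo=[1, 15] hi=[35] -> (len(lo)=2, len(hi)=1, max(lo)=15)
Step 4: insert 22 -> lo=[1, 15] hi=[22, 35] -> (len(lo)=2, len(hi)=2, max(lo)=15)
Step 5: insert 18 -> lo=[1, 15, 18] hi=[22, 35] -> (len(lo)=3, len(hi)=2, max(lo)=18)
Step 6: insert 2 -> lo=[1, 2, 15] hi=[18, 22, 35] -> (len(lo)=3, len(hi)=3, max(lo)=15)
Step 7: insert 1 -> lo=[1, 1, 2, 15] hi=[18, 22, 35] -> (len(lo)=4, len(hi)=3, max(lo)=15)
Step 8: insert 18 -> lo=[1, 1, 2, 15] hi=[18, 18, 22, 35] -> (len(lo)=4, len(hi)=4, max(lo)=15)
Step 9: insert 34 -> lo=[1, 1, 2, 15, 18] hi=[18, 22, 34, 35] -> (len(lo)=5, len(hi)=4, max(lo)=18)
Step 10: insert 19 -> lo=[1, 1, 2, 15, 18] hi=[18, 19, 22, 34, 35] -> (len(lo)=5, len(hi)=5, max(lo)=18)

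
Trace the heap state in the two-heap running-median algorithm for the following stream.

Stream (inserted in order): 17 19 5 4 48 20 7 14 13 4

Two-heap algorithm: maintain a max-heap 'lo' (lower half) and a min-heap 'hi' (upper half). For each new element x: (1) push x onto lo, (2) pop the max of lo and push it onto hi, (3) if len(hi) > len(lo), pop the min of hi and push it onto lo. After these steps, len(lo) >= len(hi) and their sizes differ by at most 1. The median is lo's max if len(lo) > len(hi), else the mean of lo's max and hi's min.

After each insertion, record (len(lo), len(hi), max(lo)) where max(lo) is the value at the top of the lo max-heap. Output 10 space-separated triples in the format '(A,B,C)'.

Step 1: insert 17 -> lo=[17] hi=[] -> (len(lo)=1, len(hi)=0, max(lo)=17)
Step 2: insert 19 -> lo=[17] hi=[19] -> (len(lo)=1, len(hi)=1, max(lo)=17)
Step 3: insert 5 -> lo=[5, 17] hi=[19] -> (len(lo)=2, len(hi)=1, max(lo)=17)
Step 4: insert 4 -> lo=[4, 5] hi=[17, 19] -> (len(lo)=2, len(hi)=2, max(lo)=5)
Step 5: insert 48 -> lo=[4, 5, 17] hi=[19, 48] -> (len(lo)=3, len(hi)=2, max(lo)=17)
Step 6: insert 20 -> lo=[4, 5, 17] hi=[19, 20, 48] -> (len(lo)=3, len(hi)=3, max(lo)=17)
Step 7: insert 7 -> lo=[4, 5, 7, 17] hi=[19, 20, 48] -> (len(lo)=4, len(hi)=3, max(lo)=17)
Step 8: insert 14 -> lo=[4, 5, 7, 14] hi=[17, 19, 20, 48] -> (len(lo)=4, len(hi)=4, max(lo)=14)
Step 9: insert 13 -> lo=[4, 5, 7, 13, 14] hi=[17, 19, 20, 48] -> (len(lo)=5, len(hi)=4, max(lo)=14)
Step 10: insert 4 -> lo=[4, 4, 5, 7, 13] hi=[14, 17, 19, 20, 48] -> (len(lo)=5, len(hi)=5, max(lo)=13)

Answer: (1,0,17) (1,1,17) (2,1,17) (2,2,5) (3,2,17) (3,3,17) (4,3,17) (4,4,14) (5,4,14) (5,5,13)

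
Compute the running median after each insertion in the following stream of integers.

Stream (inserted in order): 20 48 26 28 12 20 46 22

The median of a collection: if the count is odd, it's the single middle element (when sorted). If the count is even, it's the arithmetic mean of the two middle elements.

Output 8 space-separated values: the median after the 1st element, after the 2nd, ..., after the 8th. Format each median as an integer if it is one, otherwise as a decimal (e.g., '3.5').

Answer: 20 34 26 27 26 23 26 24

Derivation:
Step 1: insert 20 -> lo=[20] (size 1, max 20) hi=[] (size 0) -> median=20
Step 2: insert 48 -> lo=[20] (size 1, max 20) hi=[48] (size 1, min 48) -> median=34
Step 3: insert 26 -> lo=[20, 26] (size 2, max 26) hi=[48] (size 1, min 48) -> median=26
Step 4: insert 28 -> lo=[20, 26] (size 2, max 26) hi=[28, 48] (size 2, min 28) -> median=27
Step 5: insert 12 -> lo=[12, 20, 26] (size 3, max 26) hi=[28, 48] (size 2, min 28) -> median=26
Step 6: insert 20 -> lo=[12, 20, 20] (size 3, max 20) hi=[26, 28, 48] (size 3, min 26) -> median=23
Step 7: insert 46 -> lo=[12, 20, 20, 26] (size 4, max 26) hi=[28, 46, 48] (size 3, min 28) -> median=26
Step 8: insert 22 -> lo=[12, 20, 20, 22] (size 4, max 22) hi=[26, 28, 46, 48] (size 4, min 26) -> median=24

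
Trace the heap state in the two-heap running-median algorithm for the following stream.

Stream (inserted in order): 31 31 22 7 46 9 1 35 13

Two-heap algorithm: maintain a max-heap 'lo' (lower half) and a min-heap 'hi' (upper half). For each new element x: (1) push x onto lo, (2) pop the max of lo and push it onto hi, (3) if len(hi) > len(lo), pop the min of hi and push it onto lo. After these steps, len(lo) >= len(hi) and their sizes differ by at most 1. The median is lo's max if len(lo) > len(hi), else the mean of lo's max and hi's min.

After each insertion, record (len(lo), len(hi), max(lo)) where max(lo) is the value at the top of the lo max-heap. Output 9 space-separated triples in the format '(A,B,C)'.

Answer: (1,0,31) (1,1,31) (2,1,31) (2,2,22) (3,2,31) (3,3,22) (4,3,22) (4,4,22) (5,4,22)

Derivation:
Step 1: insert 31 -> lo=[31] hi=[] -> (len(lo)=1, len(hi)=0, max(lo)=31)
Step 2: insert 31 -> lo=[31] hi=[31] -> (len(lo)=1, len(hi)=1, max(lo)=31)
Step 3: insert 22 -> lo=[22, 31] hi=[31] -> (len(lo)=2, len(hi)=1, max(lo)=31)
Step 4: insert 7 -> lo=[7, 22] hi=[31, 31] -> (len(lo)=2, len(hi)=2, max(lo)=22)
Step 5: insert 46 -> lo=[7, 22, 31] hi=[31, 46] -> (len(lo)=3, len(hi)=2, max(lo)=31)
Step 6: insert 9 -> lo=[7, 9, 22] hi=[31, 31, 46] -> (len(lo)=3, len(hi)=3, max(lo)=22)
Step 7: insert 1 -> lo=[1, 7, 9, 22] hi=[31, 31, 46] -> (len(lo)=4, len(hi)=3, max(lo)=22)
Step 8: insert 35 -> lo=[1, 7, 9, 22] hi=[31, 31, 35, 46] -> (len(lo)=4, len(hi)=4, max(lo)=22)
Step 9: insert 13 -> lo=[1, 7, 9, 13, 22] hi=[31, 31, 35, 46] -> (len(lo)=5, len(hi)=4, max(lo)=22)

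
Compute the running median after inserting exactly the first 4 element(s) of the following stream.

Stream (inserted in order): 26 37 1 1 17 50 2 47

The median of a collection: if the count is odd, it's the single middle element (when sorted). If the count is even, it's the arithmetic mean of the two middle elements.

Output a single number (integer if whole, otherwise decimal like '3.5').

Answer: 13.5

Derivation:
Step 1: insert 26 -> lo=[26] (size 1, max 26) hi=[] (size 0) -> median=26
Step 2: insert 37 -> lo=[26] (size 1, max 26) hi=[37] (size 1, min 37) -> median=31.5
Step 3: insert 1 -> lo=[1, 26] (size 2, max 26) hi=[37] (size 1, min 37) -> median=26
Step 4: insert 1 -> lo=[1, 1] (size 2, max 1) hi=[26, 37] (size 2, min 26) -> median=13.5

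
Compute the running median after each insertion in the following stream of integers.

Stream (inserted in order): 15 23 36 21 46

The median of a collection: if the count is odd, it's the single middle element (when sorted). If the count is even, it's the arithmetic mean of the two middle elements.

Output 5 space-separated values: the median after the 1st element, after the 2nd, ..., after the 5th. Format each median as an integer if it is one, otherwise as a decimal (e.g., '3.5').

Answer: 15 19 23 22 23

Derivation:
Step 1: insert 15 -> lo=[15] (size 1, max 15) hi=[] (size 0) -> median=15
Step 2: insert 23 -> lo=[15] (size 1, max 15) hi=[23] (size 1, min 23) -> median=19
Step 3: insert 36 -> lo=[15, 23] (size 2, max 23) hi=[36] (size 1, min 36) -> median=23
Step 4: insert 21 -> lo=[15, 21] (size 2, max 21) hi=[23, 36] (size 2, min 23) -> median=22
Step 5: insert 46 -> lo=[15, 21, 23] (size 3, max 23) hi=[36, 46] (size 2, min 36) -> median=23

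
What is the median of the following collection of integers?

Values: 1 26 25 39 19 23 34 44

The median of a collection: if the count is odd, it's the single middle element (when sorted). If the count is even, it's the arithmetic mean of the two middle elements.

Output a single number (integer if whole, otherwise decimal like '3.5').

Step 1: insert 1 -> lo=[1] (size 1, max 1) hi=[] (size 0) -> median=1
Step 2: insert 26 -> lo=[1] (size 1, max 1) hi=[26] (size 1, min 26) -> median=13.5
Step 3: insert 25 -> lo=[1, 25] (size 2, max 25) hi=[26] (size 1, min 26) -> median=25
Step 4: insert 39 -> lo=[1, 25] (size 2, max 25) hi=[26, 39] (size 2, min 26) -> median=25.5
Step 5: insert 19 -> lo=[1, 19, 25] (size 3, max 25) hi=[26, 39] (size 2, min 26) -> median=25
Step 6: insert 23 -> lo=[1, 19, 23] (size 3, max 23) hi=[25, 26, 39] (size 3, min 25) -> median=24
Step 7: insert 34 -> lo=[1, 19, 23, 25] (size 4, max 25) hi=[26, 34, 39] (size 3, min 26) -> median=25
Step 8: insert 44 -> lo=[1, 19, 23, 25] (size 4, max 25) hi=[26, 34, 39, 44] (size 4, min 26) -> median=25.5

Answer: 25.5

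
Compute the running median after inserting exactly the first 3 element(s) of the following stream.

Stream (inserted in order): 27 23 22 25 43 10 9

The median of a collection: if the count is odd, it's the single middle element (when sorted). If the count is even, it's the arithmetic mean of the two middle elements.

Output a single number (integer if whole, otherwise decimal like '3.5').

Answer: 23

Derivation:
Step 1: insert 27 -> lo=[27] (size 1, max 27) hi=[] (size 0) -> median=27
Step 2: insert 23 -> lo=[23] (size 1, max 23) hi=[27] (size 1, min 27) -> median=25
Step 3: insert 22 -> lo=[22, 23] (size 2, max 23) hi=[27] (size 1, min 27) -> median=23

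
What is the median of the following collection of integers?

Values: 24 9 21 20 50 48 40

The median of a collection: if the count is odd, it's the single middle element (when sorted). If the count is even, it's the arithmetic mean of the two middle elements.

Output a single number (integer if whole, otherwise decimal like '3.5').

Answer: 24

Derivation:
Step 1: insert 24 -> lo=[24] (size 1, max 24) hi=[] (size 0) -> median=24
Step 2: insert 9 -> lo=[9] (size 1, max 9) hi=[24] (size 1, min 24) -> median=16.5
Step 3: insert 21 -> lo=[9, 21] (size 2, max 21) hi=[24] (size 1, min 24) -> median=21
Step 4: insert 20 -> lo=[9, 20] (size 2, max 20) hi=[21, 24] (size 2, min 21) -> median=20.5
Step 5: insert 50 -> lo=[9, 20, 21] (size 3, max 21) hi=[24, 50] (size 2, min 24) -> median=21
Step 6: insert 48 -> lo=[9, 20, 21] (size 3, max 21) hi=[24, 48, 50] (size 3, min 24) -> median=22.5
Step 7: insert 40 -> lo=[9, 20, 21, 24] (size 4, max 24) hi=[40, 48, 50] (size 3, min 40) -> median=24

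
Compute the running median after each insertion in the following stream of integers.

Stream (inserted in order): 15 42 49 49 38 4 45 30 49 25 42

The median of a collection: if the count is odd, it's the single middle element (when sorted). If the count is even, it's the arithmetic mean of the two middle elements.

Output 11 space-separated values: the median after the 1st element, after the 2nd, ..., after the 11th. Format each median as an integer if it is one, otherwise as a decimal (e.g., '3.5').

Step 1: insert 15 -> lo=[15] (size 1, max 15) hi=[] (size 0) -> median=15
Step 2: insert 42 -> lo=[15] (size 1, max 15) hi=[42] (size 1, min 42) -> median=28.5
Step 3: insert 49 -> lo=[15, 42] (size 2, max 42) hi=[49] (size 1, min 49) -> median=42
Step 4: insert 49 -> lo=[15, 42] (size 2, max 42) hi=[49, 49] (size 2, min 49) -> median=45.5
Step 5: insert 38 -> lo=[15, 38, 42] (size 3, max 42) hi=[49, 49] (size 2, min 49) -> median=42
Step 6: insert 4 -> lo=[4, 15, 38] (size 3, max 38) hi=[42, 49, 49] (size 3, min 42) -> median=40
Step 7: insert 45 -> lo=[4, 15, 38, 42] (size 4, max 42) hi=[45, 49, 49] (size 3, min 45) -> median=42
Step 8: insert 30 -> lo=[4, 15, 30, 38] (size 4, max 38) hi=[42, 45, 49, 49] (size 4, min 42) -> median=40
Step 9: insert 49 -> lo=[4, 15, 30, 38, 42] (size 5, max 42) hi=[45, 49, 49, 49] (size 4, min 45) -> median=42
Step 10: insert 25 -> lo=[4, 15, 25, 30, 38] (size 5, max 38) hi=[42, 45, 49, 49, 49] (size 5, min 42) -> median=40
Step 11: insert 42 -> lo=[4, 15, 25, 30, 38, 42] (size 6, max 42) hi=[42, 45, 49, 49, 49] (size 5, min 42) -> median=42

Answer: 15 28.5 42 45.5 42 40 42 40 42 40 42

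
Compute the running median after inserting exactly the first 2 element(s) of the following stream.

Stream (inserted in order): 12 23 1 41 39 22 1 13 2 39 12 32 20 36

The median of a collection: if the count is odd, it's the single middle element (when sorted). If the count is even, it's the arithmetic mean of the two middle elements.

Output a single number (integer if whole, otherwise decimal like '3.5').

Answer: 17.5

Derivation:
Step 1: insert 12 -> lo=[12] (size 1, max 12) hi=[] (size 0) -> median=12
Step 2: insert 23 -> lo=[12] (size 1, max 12) hi=[23] (size 1, min 23) -> median=17.5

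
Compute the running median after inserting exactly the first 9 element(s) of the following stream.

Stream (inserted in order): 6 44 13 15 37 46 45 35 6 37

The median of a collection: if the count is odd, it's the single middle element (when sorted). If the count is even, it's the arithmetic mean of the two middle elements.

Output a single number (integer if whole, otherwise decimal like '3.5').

Answer: 35

Derivation:
Step 1: insert 6 -> lo=[6] (size 1, max 6) hi=[] (size 0) -> median=6
Step 2: insert 44 -> lo=[6] (size 1, max 6) hi=[44] (size 1, min 44) -> median=25
Step 3: insert 13 -> lo=[6, 13] (size 2, max 13) hi=[44] (size 1, min 44) -> median=13
Step 4: insert 15 -> lo=[6, 13] (size 2, max 13) hi=[15, 44] (size 2, min 15) -> median=14
Step 5: insert 37 -> lo=[6, 13, 15] (size 3, max 15) hi=[37, 44] (size 2, min 37) -> median=15
Step 6: insert 46 -> lo=[6, 13, 15] (size 3, max 15) hi=[37, 44, 46] (size 3, min 37) -> median=26
Step 7: insert 45 -> lo=[6, 13, 15, 37] (size 4, max 37) hi=[44, 45, 46] (size 3, min 44) -> median=37
Step 8: insert 35 -> lo=[6, 13, 15, 35] (size 4, max 35) hi=[37, 44, 45, 46] (size 4, min 37) -> median=36
Step 9: insert 6 -> lo=[6, 6, 13, 15, 35] (size 5, max 35) hi=[37, 44, 45, 46] (size 4, min 37) -> median=35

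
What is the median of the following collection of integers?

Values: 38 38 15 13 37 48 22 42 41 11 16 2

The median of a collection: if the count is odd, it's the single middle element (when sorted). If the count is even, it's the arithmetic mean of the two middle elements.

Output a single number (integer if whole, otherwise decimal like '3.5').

Step 1: insert 38 -> lo=[38] (size 1, max 38) hi=[] (size 0) -> median=38
Step 2: insert 38 -> lo=[38] (size 1, max 38) hi=[38] (size 1, min 38) -> median=38
Step 3: insert 15 -> lo=[15, 38] (size 2, max 38) hi=[38] (size 1, min 38) -> median=38
Step 4: insert 13 -> lo=[13, 15] (size 2, max 15) hi=[38, 38] (size 2, min 38) -> median=26.5
Step 5: insert 37 -> lo=[13, 15, 37] (size 3, max 37) hi=[38, 38] (size 2, min 38) -> median=37
Step 6: insert 48 -> lo=[13, 15, 37] (size 3, max 37) hi=[38, 38, 48] (size 3, min 38) -> median=37.5
Step 7: insert 22 -> lo=[13, 15, 22, 37] (size 4, max 37) hi=[38, 38, 48] (size 3, min 38) -> median=37
Step 8: insert 42 -> lo=[13, 15, 22, 37] (size 4, max 37) hi=[38, 38, 42, 48] (size 4, min 38) -> median=37.5
Step 9: insert 41 -> lo=[13, 15, 22, 37, 38] (size 5, max 38) hi=[38, 41, 42, 48] (size 4, min 38) -> median=38
Step 10: insert 11 -> lo=[11, 13, 15, 22, 37] (size 5, max 37) hi=[38, 38, 41, 42, 48] (size 5, min 38) -> median=37.5
Step 11: insert 16 -> lo=[11, 13, 15, 16, 22, 37] (size 6, max 37) hi=[38, 38, 41, 42, 48] (size 5, min 38) -> median=37
Step 12: insert 2 -> lo=[2, 11, 13, 15, 16, 22] (size 6, max 22) hi=[37, 38, 38, 41, 42, 48] (size 6, min 37) -> median=29.5

Answer: 29.5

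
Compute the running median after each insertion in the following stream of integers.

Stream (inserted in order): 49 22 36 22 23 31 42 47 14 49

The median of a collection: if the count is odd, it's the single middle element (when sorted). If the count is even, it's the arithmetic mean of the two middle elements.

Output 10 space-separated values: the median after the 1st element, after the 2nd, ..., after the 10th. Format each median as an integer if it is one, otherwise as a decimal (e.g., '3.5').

Answer: 49 35.5 36 29 23 27 31 33.5 31 33.5

Derivation:
Step 1: insert 49 -> lo=[49] (size 1, max 49) hi=[] (size 0) -> median=49
Step 2: insert 22 -> lo=[22] (size 1, max 22) hi=[49] (size 1, min 49) -> median=35.5
Step 3: insert 36 -> lo=[22, 36] (size 2, max 36) hi=[49] (size 1, min 49) -> median=36
Step 4: insert 22 -> lo=[22, 22] (size 2, max 22) hi=[36, 49] (size 2, min 36) -> median=29
Step 5: insert 23 -> lo=[22, 22, 23] (size 3, max 23) hi=[36, 49] (size 2, min 36) -> median=23
Step 6: insert 31 -> lo=[22, 22, 23] (size 3, max 23) hi=[31, 36, 49] (size 3, min 31) -> median=27
Step 7: insert 42 -> lo=[22, 22, 23, 31] (size 4, max 31) hi=[36, 42, 49] (size 3, min 36) -> median=31
Step 8: insert 47 -> lo=[22, 22, 23, 31] (size 4, max 31) hi=[36, 42, 47, 49] (size 4, min 36) -> median=33.5
Step 9: insert 14 -> lo=[14, 22, 22, 23, 31] (size 5, max 31) hi=[36, 42, 47, 49] (size 4, min 36) -> median=31
Step 10: insert 49 -> lo=[14, 22, 22, 23, 31] (size 5, max 31) hi=[36, 42, 47, 49, 49] (size 5, min 36) -> median=33.5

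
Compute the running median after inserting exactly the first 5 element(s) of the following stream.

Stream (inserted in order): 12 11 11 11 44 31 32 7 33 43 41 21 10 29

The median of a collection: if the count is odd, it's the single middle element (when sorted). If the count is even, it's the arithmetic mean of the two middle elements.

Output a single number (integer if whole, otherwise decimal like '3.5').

Step 1: insert 12 -> lo=[12] (size 1, max 12) hi=[] (size 0) -> median=12
Step 2: insert 11 -> lo=[11] (size 1, max 11) hi=[12] (size 1, min 12) -> median=11.5
Step 3: insert 11 -> lo=[11, 11] (size 2, max 11) hi=[12] (size 1, min 12) -> median=11
Step 4: insert 11 -> lo=[11, 11] (size 2, max 11) hi=[11, 12] (size 2, min 11) -> median=11
Step 5: insert 44 -> lo=[11, 11, 11] (size 3, max 11) hi=[12, 44] (size 2, min 12) -> median=11

Answer: 11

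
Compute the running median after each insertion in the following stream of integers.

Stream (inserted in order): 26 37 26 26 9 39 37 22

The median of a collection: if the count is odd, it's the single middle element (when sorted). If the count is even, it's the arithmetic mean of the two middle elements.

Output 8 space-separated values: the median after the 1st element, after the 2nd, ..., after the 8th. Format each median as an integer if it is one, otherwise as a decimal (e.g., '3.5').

Answer: 26 31.5 26 26 26 26 26 26

Derivation:
Step 1: insert 26 -> lo=[26] (size 1, max 26) hi=[] (size 0) -> median=26
Step 2: insert 37 -> lo=[26] (size 1, max 26) hi=[37] (size 1, min 37) -> median=31.5
Step 3: insert 26 -> lo=[26, 26] (size 2, max 26) hi=[37] (size 1, min 37) -> median=26
Step 4: insert 26 -> lo=[26, 26] (size 2, max 26) hi=[26, 37] (size 2, min 26) -> median=26
Step 5: insert 9 -> lo=[9, 26, 26] (size 3, max 26) hi=[26, 37] (size 2, min 26) -> median=26
Step 6: insert 39 -> lo=[9, 26, 26] (size 3, max 26) hi=[26, 37, 39] (size 3, min 26) -> median=26
Step 7: insert 37 -> lo=[9, 26, 26, 26] (size 4, max 26) hi=[37, 37, 39] (size 3, min 37) -> median=26
Step 8: insert 22 -> lo=[9, 22, 26, 26] (size 4, max 26) hi=[26, 37, 37, 39] (size 4, min 26) -> median=26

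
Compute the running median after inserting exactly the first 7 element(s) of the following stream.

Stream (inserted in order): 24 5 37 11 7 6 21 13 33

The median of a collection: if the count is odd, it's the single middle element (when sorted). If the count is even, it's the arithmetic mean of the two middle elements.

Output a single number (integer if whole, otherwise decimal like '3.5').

Step 1: insert 24 -> lo=[24] (size 1, max 24) hi=[] (size 0) -> median=24
Step 2: insert 5 -> lo=[5] (size 1, max 5) hi=[24] (size 1, min 24) -> median=14.5
Step 3: insert 37 -> lo=[5, 24] (size 2, max 24) hi=[37] (size 1, min 37) -> median=24
Step 4: insert 11 -> lo=[5, 11] (size 2, max 11) hi=[24, 37] (size 2, min 24) -> median=17.5
Step 5: insert 7 -> lo=[5, 7, 11] (size 3, max 11) hi=[24, 37] (size 2, min 24) -> median=11
Step 6: insert 6 -> lo=[5, 6, 7] (size 3, max 7) hi=[11, 24, 37] (size 3, min 11) -> median=9
Step 7: insert 21 -> lo=[5, 6, 7, 11] (size 4, max 11) hi=[21, 24, 37] (size 3, min 21) -> median=11

Answer: 11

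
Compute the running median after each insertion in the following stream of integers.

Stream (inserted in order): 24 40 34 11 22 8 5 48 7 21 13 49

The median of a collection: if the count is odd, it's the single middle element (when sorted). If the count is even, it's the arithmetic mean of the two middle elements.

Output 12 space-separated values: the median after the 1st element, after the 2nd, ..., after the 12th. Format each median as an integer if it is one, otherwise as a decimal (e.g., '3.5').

Answer: 24 32 34 29 24 23 22 23 22 21.5 21 21.5

Derivation:
Step 1: insert 24 -> lo=[24] (size 1, max 24) hi=[] (size 0) -> median=24
Step 2: insert 40 -> lo=[24] (size 1, max 24) hi=[40] (size 1, min 40) -> median=32
Step 3: insert 34 -> lo=[24, 34] (size 2, max 34) hi=[40] (size 1, min 40) -> median=34
Step 4: insert 11 -> lo=[11, 24] (size 2, max 24) hi=[34, 40] (size 2, min 34) -> median=29
Step 5: insert 22 -> lo=[11, 22, 24] (size 3, max 24) hi=[34, 40] (size 2, min 34) -> median=24
Step 6: insert 8 -> lo=[8, 11, 22] (size 3, max 22) hi=[24, 34, 40] (size 3, min 24) -> median=23
Step 7: insert 5 -> lo=[5, 8, 11, 22] (size 4, max 22) hi=[24, 34, 40] (size 3, min 24) -> median=22
Step 8: insert 48 -> lo=[5, 8, 11, 22] (size 4, max 22) hi=[24, 34, 40, 48] (size 4, min 24) -> median=23
Step 9: insert 7 -> lo=[5, 7, 8, 11, 22] (size 5, max 22) hi=[24, 34, 40, 48] (size 4, min 24) -> median=22
Step 10: insert 21 -> lo=[5, 7, 8, 11, 21] (size 5, max 21) hi=[22, 24, 34, 40, 48] (size 5, min 22) -> median=21.5
Step 11: insert 13 -> lo=[5, 7, 8, 11, 13, 21] (size 6, max 21) hi=[22, 24, 34, 40, 48] (size 5, min 22) -> median=21
Step 12: insert 49 -> lo=[5, 7, 8, 11, 13, 21] (size 6, max 21) hi=[22, 24, 34, 40, 48, 49] (size 6, min 22) -> median=21.5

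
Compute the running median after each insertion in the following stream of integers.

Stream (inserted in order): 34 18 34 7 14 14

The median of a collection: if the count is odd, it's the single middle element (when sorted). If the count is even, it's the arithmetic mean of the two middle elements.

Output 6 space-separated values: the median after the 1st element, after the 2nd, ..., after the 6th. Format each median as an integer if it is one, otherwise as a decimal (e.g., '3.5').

Step 1: insert 34 -> lo=[34] (size 1, max 34) hi=[] (size 0) -> median=34
Step 2: insert 18 -> lo=[18] (size 1, max 18) hi=[34] (size 1, min 34) -> median=26
Step 3: insert 34 -> lo=[18, 34] (size 2, max 34) hi=[34] (size 1, min 34) -> median=34
Step 4: insert 7 -> lo=[7, 18] (size 2, max 18) hi=[34, 34] (size 2, min 34) -> median=26
Step 5: insert 14 -> lo=[7, 14, 18] (size 3, max 18) hi=[34, 34] (size 2, min 34) -> median=18
Step 6: insert 14 -> lo=[7, 14, 14] (size 3, max 14) hi=[18, 34, 34] (size 3, min 18) -> median=16

Answer: 34 26 34 26 18 16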